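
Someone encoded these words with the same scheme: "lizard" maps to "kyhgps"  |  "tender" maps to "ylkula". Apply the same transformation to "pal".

shw

The output letters match the input read backwards, each shifted +7: lizard reversed is drazil. The word is reversed, then every letter is shifted forward by 7.
For pal: reverse → lap; then shift: l+7=s, a+7=h, p+7=w.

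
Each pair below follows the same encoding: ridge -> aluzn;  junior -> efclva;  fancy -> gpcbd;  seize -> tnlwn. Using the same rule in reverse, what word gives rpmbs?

watch

r(17)→a(0) and i(8)→l(11) fit y≡19x+15 (mod 26); the inverse of 19 mod 26 is 11. Each letter's alphabet position (a=0..z=25) is mapped through 19·x+15 mod 26 — an affine cipher.
Undoing it on rpmbs: r(17)→11·(17−15)≡22=w; p(15)→11·(15−15)≡0=a; m(12)→11·(12−15)≡19=t; b(1)→11·(1−15)≡2=c; s(18)→11·(18−15)≡7=h (all mod 26).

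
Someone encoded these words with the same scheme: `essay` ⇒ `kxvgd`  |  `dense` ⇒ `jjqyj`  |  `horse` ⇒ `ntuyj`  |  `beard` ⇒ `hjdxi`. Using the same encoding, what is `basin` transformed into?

Shifts by position in essay: pos 0: e→k (+6), pos 1: s→x (+5), pos 2: s→v (+3), pos 3: a→g (+6), pos 4: y→d (+5) — repeating every 3. It's a Vigenère-style cipher with numeric key [6,5,3]: position i shifts by key[i mod 3].
Applying it to basin: b+6=h, a+5=f, s+3=v, i+6=o, n+5=s.

hfvos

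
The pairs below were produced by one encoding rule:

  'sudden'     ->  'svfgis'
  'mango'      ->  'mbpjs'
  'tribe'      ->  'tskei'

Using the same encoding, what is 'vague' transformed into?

vbixi

Each letter shifts forward by its position index (0, 1, 2, …) — the shift grows by one for each successive letter.
On vague: v+0=v, a+1=b, g+2=i, u+3=x, e+4=i.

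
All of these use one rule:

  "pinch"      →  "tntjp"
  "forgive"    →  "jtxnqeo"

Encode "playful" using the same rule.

In pinch: p→t is +4, i→n is +5, n→t is +6, c→j is +7 — the shift increases by 1 each position. Letter i (0-indexed) is shifted by i+4, so successive shifts are 4, 5, 6, ….
On playful: p+4=t, l+5=q, a+6=g, y+7=f, f+8=n, u+9=d, l+10=v.

tqgfndv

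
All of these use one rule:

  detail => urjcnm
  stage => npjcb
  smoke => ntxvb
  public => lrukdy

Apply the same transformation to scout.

cdxlb

The output letters match the input read backwards, each shifted +9: detail reversed is liated. Read the word backwards and shift each letter +9.
For scout: reverse → tuocs; then shift: t+9=c, u+9=d, o+9=x, c+9=l, s+9=b.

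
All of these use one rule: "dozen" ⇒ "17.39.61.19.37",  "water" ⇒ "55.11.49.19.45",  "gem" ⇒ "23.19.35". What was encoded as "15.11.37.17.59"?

d(#4)→17 and o(#15)→39: differences scale by 2, so n = 2·pos + 9. The formula is n = 2×(alphabet index, a=1) + 9.
Reversing it on 15.11.37.17.59: 15→(15−9)÷2=3=c, 11→(11−9)÷2=1=a, 37→(37−9)÷2=14=n, 17→(17−9)÷2=4=d, 59→(59−9)÷2=25=y.

candy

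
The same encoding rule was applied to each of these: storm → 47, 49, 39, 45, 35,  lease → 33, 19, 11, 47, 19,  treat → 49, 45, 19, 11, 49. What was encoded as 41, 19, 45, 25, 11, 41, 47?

With a=1..z=26, the number is 2·pos + 9.
Undoing it on 41, 19, 45, 25, 11, 41, 47: 41→(41−9)÷2=16=p, 19→(19−9)÷2=5=e, 45→(45−9)÷2=18=r, 25→(25−9)÷2=8=h, 11→(11−9)÷2=1=a, 41→(41−9)÷2=16=p, 47→(47−9)÷2=19=s.

perhaps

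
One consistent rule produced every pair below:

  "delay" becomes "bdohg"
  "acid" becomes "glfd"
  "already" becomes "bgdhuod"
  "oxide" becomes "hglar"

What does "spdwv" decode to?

stamp

The output letters match the input read backwards, each shifted +3: delay reversed is yaled. Read the word backwards and shift each letter +3.
Decoding spdwv: shift back: s−3=p, p−3=m, d−3=a, w−3=t, v−3=s → pmats; then reverse → stamp.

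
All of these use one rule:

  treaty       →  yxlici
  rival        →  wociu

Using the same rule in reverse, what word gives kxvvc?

In treaty: t→y is +5, r→x is +6, e→l is +7, a→i is +8 — the shift increases by 1 each position. The shift increases by 1 at each position, starting from +5: 5, 6, 7, ….
Undoing it on kxvvc: k−5=f, x−6=r, v−7=o, v−8=n, c−9=t.

front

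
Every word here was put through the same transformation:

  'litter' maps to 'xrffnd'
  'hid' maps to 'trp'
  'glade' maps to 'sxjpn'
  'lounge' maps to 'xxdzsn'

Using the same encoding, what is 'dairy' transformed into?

The shift depends on letter class: consonant l→x is +12, but vowel i→r is +9. Vowels shift forward by 9 and consonants shift forward by 12.
On dairy: d(cons)+12=p, a(vowel)+9=j, i(vowel)+9=r, r(cons)+12=d, y(cons)+12=k.

pjrdk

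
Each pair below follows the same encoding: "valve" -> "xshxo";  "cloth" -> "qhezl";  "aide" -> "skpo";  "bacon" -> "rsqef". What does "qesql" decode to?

coach

Treating letters as 0–25, the rule is x ↦ 25x + 18 (mod 26).
Undoing it on qesql: q(16)→25·(16−18)≡2=c; e(4)→25·(4−18)≡14=o; s(18)→25·(18−18)≡0=a; q(16)→25·(16−18)≡2=c; l(11)→25·(11−18)≡7=h (all mod 26).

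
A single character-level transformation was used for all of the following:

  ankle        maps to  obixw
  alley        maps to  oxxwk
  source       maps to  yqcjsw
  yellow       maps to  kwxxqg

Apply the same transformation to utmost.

This is an affine cipher: with a=0,…,z=25, each position x becomes (15x+14) mod 26.
Applying it to utmost: u(20)→15·20+14≡2=c; t(19)→15·19+14≡13=n; m(12)→15·12+14≡12=m; o(14)→15·14+14≡16=q; s(18)→15·18+14≡24=y; t(19)→15·19+14≡13=n (all mod 26).

cnmqyn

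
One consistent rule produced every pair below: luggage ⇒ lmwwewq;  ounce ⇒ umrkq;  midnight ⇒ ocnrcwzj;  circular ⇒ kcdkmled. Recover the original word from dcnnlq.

l(11)→l(11) and u(20)→m(12) fit y≡3x+4 (mod 26); the inverse of 3 mod 26 is 9. Each letter's alphabet position (a=0..z=25) is mapped through 3·x+4 mod 26 — an affine cipher.
Reversing it on dcnnlq: d(3)→9·(3−4)≡17=r; c(2)→9·(2−4)≡8=i; n(13)→9·(13−4)≡3=d; n(13)→9·(13−4)≡3=d; l(11)→9·(11−4)≡11=l; q(16)→9·(16−4)≡4=e (all mod 26).

riddle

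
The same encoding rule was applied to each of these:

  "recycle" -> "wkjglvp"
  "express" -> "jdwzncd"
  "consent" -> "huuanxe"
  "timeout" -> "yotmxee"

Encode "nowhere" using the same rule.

In recycle: r→w is +5, e→k is +6, c→j is +7, y→g is +8 — the shift increases by 1 each position. Each letter shifts forward by (position + 5), i.e. 5, 6, 7, … — the shift grows by one for each successive letter.
Applying it to nowhere: n+5=s, o+6=u, w+7=d, h+8=p, e+9=n, r+10=b, e+11=p.

sudpnbp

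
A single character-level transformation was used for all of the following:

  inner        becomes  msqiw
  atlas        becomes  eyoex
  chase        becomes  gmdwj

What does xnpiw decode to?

Shifts by position in inner: pos 0: i→m (+4), pos 1: n→s (+5), pos 2: n→q (+3), pos 3: e→i (+4), pos 4: r→w (+5) — repeating every 3. It's a Vigenère-style cipher with numeric key [4,5,3]: position i shifts by key[i mod 3].
Decoding xnpiw: x−4=t, n−5=i, p−3=m, i−4=e, w−5=r.

timer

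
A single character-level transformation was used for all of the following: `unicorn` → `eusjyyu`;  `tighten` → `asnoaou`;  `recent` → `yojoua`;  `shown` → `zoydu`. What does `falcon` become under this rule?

mksjyu

Vowels shift forward by 10 and consonants shift forward by 7.
On falcon: f(cons)+7=m, a(vowel)+10=k, l(cons)+7=s, c(cons)+7=j, o(vowel)+10=y, n(cons)+7=u.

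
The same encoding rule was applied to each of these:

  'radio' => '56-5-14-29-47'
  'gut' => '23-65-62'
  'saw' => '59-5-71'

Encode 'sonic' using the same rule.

59-47-44-29-11

r(#18)→56 and a(#1)→5: differences scale by 3, so n = 3·pos + 2. Each letter becomes 3×(its alphabet position, a=1..z=26) + 2.
For sonic: s=19→59, o=15→47, n=14→44, i=9→29, c=3→11.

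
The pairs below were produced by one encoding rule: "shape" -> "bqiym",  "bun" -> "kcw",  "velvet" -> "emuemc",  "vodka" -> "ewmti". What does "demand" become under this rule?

mmviwm

The rule splits by letter class: vowels +8, consonants +9.
On demand: d(cons)+9=m, e(vowel)+8=m, m(cons)+9=v, a(vowel)+8=i, n(cons)+9=w, d(cons)+9=m.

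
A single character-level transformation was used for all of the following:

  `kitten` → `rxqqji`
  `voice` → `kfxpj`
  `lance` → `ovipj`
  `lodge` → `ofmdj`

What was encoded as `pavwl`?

Treating letters as 0–25, the rule is x ↦ 23x + 21 (mod 26).
Undoing it on pavwl: p(15)→17·(15−21)≡2=c; a(0)→17·(0−21)≡7=h; v(21)→17·(21−21)≡0=a; w(22)→17·(22−21)≡17=r; l(11)→17·(11−21)≡12=m (all mod 26).

charm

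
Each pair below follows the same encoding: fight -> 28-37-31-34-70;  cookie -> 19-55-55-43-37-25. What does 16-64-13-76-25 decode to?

f(#6)→28 and i(#9)→37: differences scale by 3, so n = 3·pos + 10. Each letter becomes 3×(its alphabet position, a=1..z=26) + 10.
Undoing it on 16-64-13-76-25: 16→(16−10)÷3=2=b, 64→(64−10)÷3=18=r, 13→(13−10)÷3=1=a, 76→(76−10)÷3=22=v, 25→(25−10)÷3=5=e.

brave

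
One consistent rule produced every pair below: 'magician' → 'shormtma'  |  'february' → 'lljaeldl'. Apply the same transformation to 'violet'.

In magician: m→s is +6, a→h is +7, g→o is +8, i→r is +9 — the shift increases by 1 each position. The shift increases by 1 at each position, starting from +6: 6, 7, 8, ….
On violet: v+6=b, i+7=p, o+8=w, l+9=u, e+10=o, t+11=e.

bpwuoe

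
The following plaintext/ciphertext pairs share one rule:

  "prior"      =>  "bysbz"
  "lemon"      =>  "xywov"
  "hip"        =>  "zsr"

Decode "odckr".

haste

The word is reversed, then every letter is shifted forward by 10.
Undoing it on odckr: shift back: o−10=e, d−10=t, c−10=s, k−10=a, r−10=h → etsah; then reverse → haste.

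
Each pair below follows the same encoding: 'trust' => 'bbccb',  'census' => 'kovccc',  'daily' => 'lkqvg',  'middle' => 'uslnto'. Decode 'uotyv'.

melon

Shifts by position in trust: pos 0: t→b (+8), pos 1: r→b (+10), pos 2: u→c (+8), pos 3: s→c (+10) — repeating every 2. A repeating key of period 2 is used — shifts +8, +10 over and over.
Reversing it on uotyv: u−8=m, o−10=e, t−8=l, y−10=o, v−8=n.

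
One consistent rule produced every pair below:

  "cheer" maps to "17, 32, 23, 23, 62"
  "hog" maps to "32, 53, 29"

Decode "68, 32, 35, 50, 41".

c(#3)→17 and h(#8)→32: differences scale by 3, so n = 3·pos + 8. The formula is n = 3×(alphabet index, a=1) + 8.
Undoing it on 68, 32, 35, 50, 41: 68→(68−8)÷3=20=t, 32→(32−8)÷3=8=h, 35→(35−8)÷3=9=i, 50→(50−8)÷3=14=n, 41→(41−8)÷3=11=k.

think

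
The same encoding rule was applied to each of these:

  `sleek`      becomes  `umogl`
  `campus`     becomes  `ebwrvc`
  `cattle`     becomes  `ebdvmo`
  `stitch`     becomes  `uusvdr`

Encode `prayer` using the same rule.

rskafb

Shifts by position in sleek: pos 0: s→u (+2), pos 1: l→m (+1), pos 2: e→o (+10), pos 3: e→g (+2), pos 4: k→l (+1) — repeating every 3. The shifts repeat in a cycle of length 3: positions 0,1,… shift by +2, +1, +10, then the pattern repeats.
Applying it to prayer: p+2=r, r+1=s, a+10=k, y+2=a, e+1=f, r+10=b.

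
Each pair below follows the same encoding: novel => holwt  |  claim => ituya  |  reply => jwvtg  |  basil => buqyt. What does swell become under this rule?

qswtt

n(13)→h(7) and o(14)→o(14) fit y≡7x+20 (mod 26); the inverse of 7 mod 26 is 15. This is an affine cipher: with a=0,…,z=25, each position x becomes (7x+20) mod 26.
For swell: s(18)→7·18+20≡16=q; w(22)→7·22+20≡18=s; e(4)→7·4+20≡22=w; l(11)→7·11+20≡19=t; l(11)→7·11+20≡19=t (all mod 26).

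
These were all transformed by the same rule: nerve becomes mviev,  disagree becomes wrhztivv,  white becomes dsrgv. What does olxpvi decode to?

Each pair mirrors across the alphabet (n↔m, e↔v, r↔i): positions sum to 25. Each letter is replaced by its mirror in the alphabet: a↔z, b↔y, c↔x, and so on (the Atbash cipher).
Undoing it on olxpvi: o↔l, l↔o, x↔c, p↔k, v↔e, i↔r.

locker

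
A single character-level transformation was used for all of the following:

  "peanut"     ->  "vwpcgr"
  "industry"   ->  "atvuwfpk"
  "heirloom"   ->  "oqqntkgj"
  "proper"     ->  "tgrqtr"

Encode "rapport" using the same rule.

The output letters match the input read backwards, each shifted +2: peanut reversed is tunaep. Two steps: reverse the string, then apply a Caesar shift of +2.
For rapport: reverse → troppar; then shift: t+2=v, r+2=t, o+2=q, p+2=r, p+2=r, a+2=c, r+2=t.

vtqrrct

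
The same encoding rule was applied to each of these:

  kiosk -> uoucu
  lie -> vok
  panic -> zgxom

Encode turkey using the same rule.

dabuki

The shift depends on letter class: consonant k→u is +10, but vowel i→o is +6. The rule splits by letter class: vowels +6, consonants +10.
On turkey: t(cons)+10=d, u(vowel)+6=a, r(cons)+10=b, k(cons)+10=u, e(vowel)+6=k, y(cons)+10=i.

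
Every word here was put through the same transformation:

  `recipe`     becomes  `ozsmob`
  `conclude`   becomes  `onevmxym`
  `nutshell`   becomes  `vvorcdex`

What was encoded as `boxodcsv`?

listener

Read the word backwards and shift each letter +10.
Undoing it on boxodcsv: shift back: b−10=r, o−10=e, x−10=n, o−10=e, d−10=t, c−10=s, s−10=i, v−10=l → renetsil; then reverse → listener.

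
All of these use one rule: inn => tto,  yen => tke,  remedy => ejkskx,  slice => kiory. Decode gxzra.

The output letters match the input read backwards, each shifted +6: inn reversed is nni. Read the word backwards and shift each letter +6.
Reversing it on gxzra: shift back: g−6=a, x−6=r, z−6=t, r−6=l, a−6=u → artlu; then reverse → ultra.

ultra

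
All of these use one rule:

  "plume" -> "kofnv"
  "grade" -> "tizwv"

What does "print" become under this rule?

kirmg

Letters are reflected about the middle of the alphabet (position → 25−position): Atbash.
Applying it to print: p↔k, r↔i, i↔r, n↔m, t↔g.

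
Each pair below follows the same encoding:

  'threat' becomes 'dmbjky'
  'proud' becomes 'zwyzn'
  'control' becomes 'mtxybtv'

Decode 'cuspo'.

Shifts by position in threat: pos 0: t→d (+10), pos 1: h→m (+5), pos 2: r→b (+10), pos 3: e→j (+5) — repeating every 2. It's a Vigenère-style cipher with numeric key [10,5]: position i shifts by key[i mod 2].
Undoing it on cuspo: c−10=s, u−5=p, s−10=i, p−5=k, o−10=e.

spike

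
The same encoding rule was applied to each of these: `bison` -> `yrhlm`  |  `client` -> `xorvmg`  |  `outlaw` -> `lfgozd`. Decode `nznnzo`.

Each pair mirrors across the alphabet (b↔y, i↔r, s↔h): positions sum to 25. Each letter is replaced by its mirror in the alphabet: a↔z, b↔y, c↔x, and so on (the Atbash cipher).
Undoing it on nznnzo: n↔m, z↔a, n↔m, n↔m, z↔a, o↔l.

mammal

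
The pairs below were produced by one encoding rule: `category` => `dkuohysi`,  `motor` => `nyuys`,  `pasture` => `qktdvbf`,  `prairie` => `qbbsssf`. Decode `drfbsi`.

cherry

Shifts by position in category: pos 0: c→d (+1), pos 1: a→k (+10), pos 2: t→u (+1), pos 3: e→o (+10) — repeating every 2. The shifts repeat in a cycle of length 2: positions 0,1,… shift by +1, +10, then the pattern repeats.
Undoing it on drfbsi: d−1=c, r−10=h, f−1=e, b−10=r, s−1=r, i−10=y.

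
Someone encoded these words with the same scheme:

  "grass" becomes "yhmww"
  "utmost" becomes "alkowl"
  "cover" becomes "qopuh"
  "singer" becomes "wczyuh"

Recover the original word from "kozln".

month

g(6)→y(24) and r(17)→h(7) fit y≡15x+12 (mod 26); the inverse of 15 mod 26 is 7. This is an affine cipher: with a=0,…,z=25, each position x becomes (15x+12) mod 26.
Undoing it on kozln: k(10)→7·(10−12)≡12=m; o(14)→7·(14−12)≡14=o; z(25)→7·(25−12)≡13=n; l(11)→7·(11−12)≡19=t; n(13)→7·(13−12)≡7=h (all mod 26).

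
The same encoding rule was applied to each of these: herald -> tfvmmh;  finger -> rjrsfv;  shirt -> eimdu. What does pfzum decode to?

devil

Shifts by position in herald: pos 0: h→t (+12), pos 1: e→f (+1), pos 2: r→v (+4), pos 3: a→m (+12), pos 4: l→m (+1), pos 5: d→h (+4) — repeating every 3. It's a Vigenère-style cipher with numeric key [12,1,4]: position i shifts by key[i mod 3].
Reversing it on pfzum: p−12=d, f−1=e, z−4=v, u−12=i, m−1=l.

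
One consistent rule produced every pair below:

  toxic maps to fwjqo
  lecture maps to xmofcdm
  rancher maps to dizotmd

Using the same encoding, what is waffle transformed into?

iirrxm

The shift depends on letter class: consonant t→f is +12, but vowel o→w is +8. Vowels shift forward by 8 and consonants shift forward by 12.
On waffle: w(cons)+12=i, a(vowel)+8=i, f(cons)+12=r, f(cons)+12=r, l(cons)+12=x, e(vowel)+8=m.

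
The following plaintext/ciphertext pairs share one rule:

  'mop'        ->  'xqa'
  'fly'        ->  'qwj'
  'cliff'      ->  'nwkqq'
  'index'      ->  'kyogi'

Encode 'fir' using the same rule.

qkc

The shift depends on letter class: consonant m→x is +11, but vowel o→q is +2. The rule splits by letter class: vowels +2, consonants +11.
For fir: f(cons)+11=q, i(vowel)+2=k, r(cons)+11=c.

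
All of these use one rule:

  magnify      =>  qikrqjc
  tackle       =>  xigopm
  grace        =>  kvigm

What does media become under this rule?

The shift depends on letter class: consonant m→q is +4, but vowel a→i is +8. Vowels shift forward by 8 and consonants shift forward by 4.
Applying it to media: m(cons)+4=q, e(vowel)+8=m, d(cons)+4=h, i(vowel)+8=q, a(vowel)+8=i.

qmhqi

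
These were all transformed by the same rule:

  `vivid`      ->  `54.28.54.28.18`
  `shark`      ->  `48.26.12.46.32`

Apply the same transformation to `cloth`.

16.34.40.50.26

v(#22)→54 and i(#9)→28: differences scale by 2, so n = 2·pos + 10. The formula is n = 2×(alphabet index, a=1) + 10.
For cloth: c=3→16, l=12→34, o=15→40, t=20→50, h=8→26.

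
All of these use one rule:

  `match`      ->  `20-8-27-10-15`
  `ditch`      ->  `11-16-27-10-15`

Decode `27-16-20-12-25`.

Each letter is replaced by its alphabet position (a=1..z=26) + 7.
Decoding 27-16-20-12-25: 27→(27−7)÷1=20=t, 16→(16−7)÷1=9=i, 20→(20−7)÷1=13=m, 12→(12−7)÷1=5=e, 25→(25−7)÷1=18=r.

timer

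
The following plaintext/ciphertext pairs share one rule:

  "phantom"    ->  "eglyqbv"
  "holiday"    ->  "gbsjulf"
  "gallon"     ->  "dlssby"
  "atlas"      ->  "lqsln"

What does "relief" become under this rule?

kxsjxa

p(15)→e(4) and h(7)→g(6) fit y≡3x+11 (mod 26); the inverse of 3 mod 26 is 9. This is an affine cipher: with a=0,…,z=25, each position x becomes (3x+11) mod 26.
Applying it to relief: r(17)→3·17+11≡10=k; e(4)→3·4+11≡23=x; l(11)→3·11+11≡18=s; i(8)→3·8+11≡9=j; e(4)→3·4+11≡23=x; f(5)→3·5+11≡0=a (all mod 26).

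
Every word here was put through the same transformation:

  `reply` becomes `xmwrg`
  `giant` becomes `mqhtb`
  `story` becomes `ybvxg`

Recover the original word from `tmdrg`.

newly

Shifts by position in reply: pos 0: r→x (+6), pos 1: e→m (+8), pos 2: p→w (+7), pos 3: l→r (+6), pos 4: y→g (+8) — repeating every 3. The shifts repeat in a cycle of length 3: positions 0,1,… shift by +6, +8, +7, then the pattern repeats.
Undoing it on tmdrg: t−6=n, m−8=e, d−7=w, r−6=l, g−8=y.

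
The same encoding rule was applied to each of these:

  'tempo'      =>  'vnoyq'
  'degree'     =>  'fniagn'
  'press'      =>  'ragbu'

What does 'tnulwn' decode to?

A repeating key of period 2 is used — shifts +2, +9 over and over.
Reversing it on tnulwn: t−2=r, n−9=e, u−2=s, l−9=c, w−2=u, n−9=e.

rescue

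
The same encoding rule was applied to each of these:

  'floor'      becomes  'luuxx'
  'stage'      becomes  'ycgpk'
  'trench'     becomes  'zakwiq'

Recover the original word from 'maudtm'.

Shifts by position in floor: pos 0: f→l (+6), pos 1: l→u (+9), pos 2: o→u (+6), pos 3: o→x (+9) — repeating every 2. A repeating key of period 2 is used — shifts +6, +9 over and over.
Decoding maudtm: m−6=g, a−9=r, u−6=o, d−9=u, t−6=n, m−9=d.

ground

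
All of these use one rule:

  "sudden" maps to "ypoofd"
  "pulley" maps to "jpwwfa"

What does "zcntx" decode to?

The output letters match the input read backwards, each shifted +11: sudden reversed is neddus. Read the word backwards and shift each letter +11.
Decoding zcntx: shift back: z−11=o, c−11=r, n−11=c, t−11=i, x−11=m → orcim; then reverse → micro.

micro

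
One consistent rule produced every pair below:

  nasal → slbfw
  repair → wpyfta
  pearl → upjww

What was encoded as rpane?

merit

Shifts by position in nasal: pos 0: n→s (+5), pos 1: a→l (+11), pos 2: s→b (+9), pos 3: a→f (+5), pos 4: l→w (+11) — repeating every 3. A repeating key of period 3 is used — shifts +5, +11, +9 over and over.
Reversing it on rpane: r−5=m, p−11=e, a−9=r, n−5=i, e−11=t.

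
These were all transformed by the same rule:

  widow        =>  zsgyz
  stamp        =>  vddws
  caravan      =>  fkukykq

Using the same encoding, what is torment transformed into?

wyuwhxw

Shifts by position in widow: pos 0: w→z (+3), pos 1: i→s (+10), pos 2: d→g (+3), pos 3: o→y (+10) — repeating every 2. It's a Vigenère-style cipher with numeric key [3,10]: position i shifts by key[i mod 2].
On torment: t+3=w, o+10=y, r+3=u, m+10=w, e+3=h, n+10=x, t+3=w.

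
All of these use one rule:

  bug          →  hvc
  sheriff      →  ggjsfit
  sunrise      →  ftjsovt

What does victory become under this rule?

Read the word backwards and shift each letter +1.
On victory: reverse → yrotciv; then shift: y+1=z, r+1=s, o+1=p, t+1=u, c+1=d, i+1=j, v+1=w.

zspudjw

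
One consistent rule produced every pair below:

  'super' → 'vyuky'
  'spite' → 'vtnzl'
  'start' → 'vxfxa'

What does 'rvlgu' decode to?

Each letter shifts forward by (position + 3), i.e. 3, 4, 5, … — the shift grows by one for each successive letter.
Reversing it on rvlgu: r−3=o, v−4=r, l−5=g, g−6=a, u−7=n.

organ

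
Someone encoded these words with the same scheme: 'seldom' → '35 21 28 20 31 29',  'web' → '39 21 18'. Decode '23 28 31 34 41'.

s is letter #19 and maps to 35: an offset of 16. Each letter is replaced by its alphabet position (a=1..z=26) + 16.
Decoding 23 28 31 34 41: 23→(23−16)÷1=7=g, 28→(28−16)÷1=12=l, 31→(31−16)÷1=15=o, 34→(34−16)÷1=18=r, 41→(41−16)÷1=25=y.

glory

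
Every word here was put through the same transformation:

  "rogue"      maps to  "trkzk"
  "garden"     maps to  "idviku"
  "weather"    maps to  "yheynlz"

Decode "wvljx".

In rogue: r→t is +2, o→r is +3, g→k is +4, u→z is +5 — the shift increases by 1 each position. Letter i (0-indexed) is shifted by i+2, so successive shifts are 2, 3, 4, ….
Reversing it on wvljx: w−2=u, v−3=s, l−4=h, j−5=e, x−6=r.

usher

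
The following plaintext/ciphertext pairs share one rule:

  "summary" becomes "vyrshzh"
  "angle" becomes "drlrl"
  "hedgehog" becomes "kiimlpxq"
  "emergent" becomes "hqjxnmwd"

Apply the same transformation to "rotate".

In summary: s→v is +3, u→y is +4, m→r is +5, m→s is +6 — the shift increases by 1 each position. Letter i (0-indexed) is shifted by i+3, so successive shifts are 3, 4, 5, ….
Applying it to rotate: r+3=u, o+4=s, t+5=y, a+6=g, t+7=a, e+8=m.

usygam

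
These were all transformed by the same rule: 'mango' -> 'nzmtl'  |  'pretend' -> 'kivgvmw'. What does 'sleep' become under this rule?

Each pair mirrors across the alphabet (m↔n, a↔z, n↔m): positions sum to 25. Each letter is replaced by its mirror in the alphabet: a↔z, b↔y, c↔x, and so on (the Atbash cipher).
On sleep: s↔h, l↔o, e↔v, e↔v, p↔k.

hovvk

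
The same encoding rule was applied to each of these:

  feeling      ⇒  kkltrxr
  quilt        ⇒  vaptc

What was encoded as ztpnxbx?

In feeling: f→k is +5, e→k is +6, e→l is +7, l→t is +8 — the shift increases by 1 each position. Each letter shifts forward by (position + 5), i.e. 5, 6, 7, … — the shift grows by one for each successive letter.
Undoing it on ztpnxbx: z−5=u, t−6=n, p−7=i, n−8=f, x−9=o, b−10=r, x−11=m.

uniform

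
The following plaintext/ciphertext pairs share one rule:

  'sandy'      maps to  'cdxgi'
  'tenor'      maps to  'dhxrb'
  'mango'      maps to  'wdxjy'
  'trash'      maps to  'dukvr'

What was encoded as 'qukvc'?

grass

Shifts by position in sandy: pos 0: s→c (+10), pos 1: a→d (+3), pos 2: n→x (+10), pos 3: d→g (+3) — repeating every 2. The shifts repeat in a cycle of length 2: positions 0,1,… shift by +10, +3, then the pattern repeats.
Reversing it on qukvc: q−10=g, u−3=r, k−10=a, v−3=s, c−10=s.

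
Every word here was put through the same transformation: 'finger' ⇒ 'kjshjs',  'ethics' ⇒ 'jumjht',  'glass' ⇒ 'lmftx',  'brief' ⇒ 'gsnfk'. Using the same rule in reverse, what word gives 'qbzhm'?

Shifts by position in finger: pos 0: f→k (+5), pos 1: i→j (+1), pos 2: n→s (+5), pos 3: g→h (+1) — repeating every 2. The shifts repeat in a cycle of length 2: positions 0,1,… shift by +5, +1, then the pattern repeats.
Reversing it on qbzhm: q−5=l, b−1=a, z−5=u, h−1=g, m−5=h.

laugh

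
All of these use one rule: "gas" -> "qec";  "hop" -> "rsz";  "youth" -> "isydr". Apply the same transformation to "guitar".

qymdeb

Two shifts are in play — +4 for a/e/i/o/u, +10 for every other letter.
On guitar: g(cons)+10=q, u(vowel)+4=y, i(vowel)+4=m, t(cons)+10=d, a(vowel)+4=e, r(cons)+10=b.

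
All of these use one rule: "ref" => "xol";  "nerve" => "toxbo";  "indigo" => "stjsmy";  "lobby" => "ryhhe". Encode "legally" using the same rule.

romkrre

The shift depends on letter class: consonant r→x is +6, but vowel e→o is +10. Vowels shift forward by 10 and consonants shift forward by 6.
For legally: l(cons)+6=r, e(vowel)+10=o, g(cons)+6=m, a(vowel)+10=k, l(cons)+6=r, l(cons)+6=r, y(cons)+6=e.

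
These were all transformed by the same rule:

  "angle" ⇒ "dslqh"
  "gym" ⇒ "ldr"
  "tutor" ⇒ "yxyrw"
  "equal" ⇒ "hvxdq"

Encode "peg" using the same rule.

uhl

Vowels shift forward by 3 and consonants shift forward by 5.
On peg: p(cons)+5=u, e(vowel)+3=h, g(cons)+5=l.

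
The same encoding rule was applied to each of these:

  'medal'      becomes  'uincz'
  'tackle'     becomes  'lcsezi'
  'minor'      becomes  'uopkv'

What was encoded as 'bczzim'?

valley

m(12)→u(20) and e(4)→i(8) fit y≡21x+2 (mod 26); the inverse of 21 mod 26 is 5. Treating letters as 0–25, the rule is x ↦ 21x + 2 (mod 26).
Undoing it on bczzim: b(1)→5·(1−2)≡21=v; c(2)→5·(2−2)≡0=a; z(25)→5·(25−2)≡11=l; z(25)→5·(25−2)≡11=l; i(8)→5·(8−2)≡4=e; m(12)→5·(12−2)≡24=y (all mod 26).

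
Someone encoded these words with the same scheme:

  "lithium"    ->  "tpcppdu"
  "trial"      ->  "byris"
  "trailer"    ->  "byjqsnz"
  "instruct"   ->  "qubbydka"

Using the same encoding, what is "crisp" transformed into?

It's a Vigenère-style cipher with numeric key [8,7,9]: position i shifts by key[i mod 3].
On crisp: c+8=k, r+7=y, i+9=r, s+8=a, p+7=w.

kyraw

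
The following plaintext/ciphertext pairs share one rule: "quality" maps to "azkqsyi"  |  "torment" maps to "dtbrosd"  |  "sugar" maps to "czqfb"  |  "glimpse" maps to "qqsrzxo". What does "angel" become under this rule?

ksqjv

Shifts by position in quality: pos 0: q→a (+10), pos 1: u→z (+5), pos 2: a→k (+10), pos 3: l→q (+5) — repeating every 2. The shifts repeat in a cycle of length 2: positions 0,1,… shift by +10, +5, then the pattern repeats.
On angel: a+10=k, n+5=s, g+10=q, e+5=j, l+10=v.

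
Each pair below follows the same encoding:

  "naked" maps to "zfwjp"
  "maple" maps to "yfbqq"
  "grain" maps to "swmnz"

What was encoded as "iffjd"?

Shifts by position in naked: pos 0: n→z (+12), pos 1: a→f (+5), pos 2: k→w (+12), pos 3: e→j (+5) — repeating every 2. The shifts repeat in a cycle of length 2: positions 0,1,… shift by +12, +5, then the pattern repeats.
Decoding iffjd: i−12=w, f−5=a, f−12=t, j−5=e, d−12=r.

water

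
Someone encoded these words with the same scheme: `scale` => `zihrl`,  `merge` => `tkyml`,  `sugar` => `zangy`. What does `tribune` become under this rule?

Shifts by position in scale: pos 0: s→z (+7), pos 1: c→i (+6), pos 2: a→h (+7), pos 3: l→r (+6) — repeating every 2. A repeating key of period 2 is used — shifts +7, +6 over and over.
Applying it to tribune: t+7=a, r+6=x, i+7=p, b+6=h, u+7=b, n+6=t, e+7=l.

axphbtl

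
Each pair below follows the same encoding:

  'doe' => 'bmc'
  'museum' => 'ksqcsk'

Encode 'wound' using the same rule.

umslb

Compare letters: d→b is +24, o→m is +24, e→c is +24 — a constant shift. It's a constant shift of +24 (ROT24).
On wound: w+24=u, o+24=m, u+24=s, n+24=l, d+24=b.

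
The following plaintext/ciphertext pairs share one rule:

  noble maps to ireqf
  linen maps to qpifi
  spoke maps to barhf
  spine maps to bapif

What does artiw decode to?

n(13)→i(8) and o(14)→r(17) fit y≡9x+21 (mod 26); the inverse of 9 mod 26 is 3. This is an affine cipher: with a=0,…,z=25, each position x becomes (9x+21) mod 26.
Reversing it on artiw: a(0)→3·(0−21)≡15=p; r(17)→3·(17−21)≡14=o; t(19)→3·(19−21)≡20=u; i(8)→3·(8−21)≡13=n; w(22)→3·(22−21)≡3=d (all mod 26).

pound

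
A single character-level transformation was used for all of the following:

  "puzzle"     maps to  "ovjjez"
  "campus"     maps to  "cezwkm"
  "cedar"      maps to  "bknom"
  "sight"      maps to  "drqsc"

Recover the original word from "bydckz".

The output letters match the input read backwards, each shifted +10: puzzle reversed is elzzup. Read the word backwards and shift each letter +10.
Reversing it on bydckz: shift back: b−10=r, y−10=o, d−10=t, c−10=s, k−10=a, z−10=p → rotsap; then reverse → pastor.

pastor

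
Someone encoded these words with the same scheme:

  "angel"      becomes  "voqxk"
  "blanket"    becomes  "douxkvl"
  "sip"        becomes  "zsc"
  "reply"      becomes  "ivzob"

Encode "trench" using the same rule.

The output letters match the input read backwards, each shifted +10: angel reversed is legna. Two steps: reverse the string, then apply a Caesar shift of +10.
Applying it to trench: reverse → hcnert; then shift: h+10=r, c+10=m, n+10=x, e+10=o, r+10=b, t+10=d.

rmxobd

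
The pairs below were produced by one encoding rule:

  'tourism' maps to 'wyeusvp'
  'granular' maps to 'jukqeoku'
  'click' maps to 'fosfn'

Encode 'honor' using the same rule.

kyqyu

Two shifts are in play — +10 for a/e/i/o/u, +3 for every other letter.
On honor: h(cons)+3=k, o(vowel)+10=y, n(cons)+3=q, o(vowel)+10=y, r(cons)+3=u.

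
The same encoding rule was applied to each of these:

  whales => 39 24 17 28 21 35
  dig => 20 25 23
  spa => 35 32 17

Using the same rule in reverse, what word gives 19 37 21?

w is letter #23 and maps to 39: an offset of 16. The number is (letter's place in the alphabet, a=1) + 16.
Decoding 19 37 21: 19→(19−16)÷1=3=c, 37→(37−16)÷1=21=u, 21→(21−16)÷1=5=e.

cue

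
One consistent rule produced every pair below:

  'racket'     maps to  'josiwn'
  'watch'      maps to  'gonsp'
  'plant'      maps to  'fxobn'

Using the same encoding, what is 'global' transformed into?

axqdox

r(17)→j(9) and a(0)→o(14) fit y≡15x+14 (mod 26); the inverse of 15 mod 26 is 7. This is an affine cipher: with a=0,…,z=25, each position x becomes (15x+14) mod 26.
On global: g(6)→15·6+14≡0=a; l(11)→15·11+14≡23=x; o(14)→15·14+14≡16=q; b(1)→15·1+14≡3=d; a(0)→15·0+14≡14=o; l(11)→15·11+14≡23=x (all mod 26).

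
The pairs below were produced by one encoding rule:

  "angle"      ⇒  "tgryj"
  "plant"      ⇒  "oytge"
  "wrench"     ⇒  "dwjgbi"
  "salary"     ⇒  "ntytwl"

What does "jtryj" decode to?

Each letter's alphabet position (a=0..z=25) is mapped through 17·x+19 mod 26 — an affine cipher.
Undoing it on jtryj: j(9)→23·(9−19)≡4=e; t(19)→23·(19−19)≡0=a; r(17)→23·(17−19)≡6=g; y(24)→23·(24−19)≡11=l; j(9)→23·(9−19)≡4=e (all mod 26).

eagle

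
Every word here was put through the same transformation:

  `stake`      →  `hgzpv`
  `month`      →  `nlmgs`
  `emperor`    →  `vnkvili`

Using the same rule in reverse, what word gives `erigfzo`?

Each pair mirrors across the alphabet (s↔h, t↔g, a↔z): positions sum to 25. This is the alphabet-reversal cipher (Atbash): a becomes z, b becomes y, etc.
Undoing it on erigfzo: e↔v, r↔i, i↔r, g↔t, f↔u, z↔a, o↔l.

virtual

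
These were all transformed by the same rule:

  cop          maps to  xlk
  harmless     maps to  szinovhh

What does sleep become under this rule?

Each pair mirrors across the alphabet (c↔x, o↔l, p↔k): positions sum to 25. Letters are reflected about the middle of the alphabet (position → 25−position): Atbash.
On sleep: s↔h, l↔o, e↔v, e↔v, p↔k.

hovvk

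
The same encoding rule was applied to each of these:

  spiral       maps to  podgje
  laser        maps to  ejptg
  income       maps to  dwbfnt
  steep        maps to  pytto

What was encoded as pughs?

shrub

Treating letters as 0–25, the rule is x ↦ 9x + 9 (mod 26).
Undoing it on pughs: p(15)→3·(15−9)≡18=s; u(20)→3·(20−9)≡7=h; g(6)→3·(6−9)≡17=r; h(7)→3·(7−9)≡20=u; s(18)→3·(18−9)≡1=b (all mod 26).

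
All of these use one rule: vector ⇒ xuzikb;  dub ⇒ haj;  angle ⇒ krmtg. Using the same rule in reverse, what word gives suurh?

The output letters match the input read backwards, each shifted +6: vector reversed is rotcev. Read the word backwards and shift each letter +6.
Reversing it on suurh: shift back: s−6=m, u−6=o, u−6=o, r−6=l, h−6=b → moolb; then reverse → bloom.

bloom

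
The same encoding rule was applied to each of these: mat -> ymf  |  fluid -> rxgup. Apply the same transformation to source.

eagdoq

It's a constant shift of +12 (ROT12).
For source: s+12=e, o+12=a, u+12=g, r+12=d, c+12=o, e+12=q.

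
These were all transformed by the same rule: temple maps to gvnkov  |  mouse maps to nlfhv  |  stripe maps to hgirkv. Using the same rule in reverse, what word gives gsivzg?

Each pair mirrors across the alphabet (t↔g, e↔v, m↔n): positions sum to 25. This is the alphabet-reversal cipher (Atbash): a becomes z, b becomes y, etc.
Decoding gsivzg: g↔t, s↔h, i↔r, v↔e, z↔a, g↔t.

threat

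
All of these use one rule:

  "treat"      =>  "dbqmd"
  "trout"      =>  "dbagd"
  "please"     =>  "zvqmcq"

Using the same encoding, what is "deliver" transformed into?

nqvufqb

Two shifts are in play — +12 for a/e/i/o/u, +10 for every other letter.
On deliver: d(cons)+10=n, e(vowel)+12=q, l(cons)+10=v, i(vowel)+12=u, v(cons)+10=f, e(vowel)+12=q, r(cons)+10=b.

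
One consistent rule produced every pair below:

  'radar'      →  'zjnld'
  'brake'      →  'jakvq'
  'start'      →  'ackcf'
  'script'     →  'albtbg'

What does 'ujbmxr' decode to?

marble

In radar: r→z is +8, a→j is +9, d→n is +10, a→l is +11 — the shift increases by 1 each position. The shift increases by 1 at each position, starting from +8: 8, 9, 10, ….
Reversing it on ujbmxr: u−8=m, j−9=a, b−10=r, m−11=b, x−12=l, r−13=e.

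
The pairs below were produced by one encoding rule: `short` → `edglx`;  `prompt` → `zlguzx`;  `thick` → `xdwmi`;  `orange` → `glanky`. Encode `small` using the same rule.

s(18)→e(4) and h(7)→d(3) fit y≡19x+0 (mod 26); the inverse of 19 mod 26 is 11. This is an affine cipher: with a=0,…,z=25, each position x becomes (19x+0) mod 26.
On small: s(18)→19·18+0≡4=e; m(12)→19·12+0≡20=u; a(0)→19·0+0≡0=a; l(11)→19·11+0≡1=b; l(11)→19·11+0≡1=b (all mod 26).

euabb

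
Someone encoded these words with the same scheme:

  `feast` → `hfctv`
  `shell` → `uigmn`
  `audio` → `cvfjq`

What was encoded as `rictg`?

Shifts by position in feast: pos 0: f→h (+2), pos 1: e→f (+1), pos 2: a→c (+2), pos 3: s→t (+1) — repeating every 2. The shifts repeat in a cycle of length 2: positions 0,1,… shift by +2, +1, then the pattern repeats.
Undoing it on rictg: r−2=p, i−1=h, c−2=a, t−1=s, g−2=e.

phase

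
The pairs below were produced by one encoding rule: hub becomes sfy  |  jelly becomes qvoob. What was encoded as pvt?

Each pair mirrors across the alphabet (h↔s, u↔f, b↔y): positions sum to 25. Letters are reflected about the middle of the alphabet (position → 25−position): Atbash.
Reversing it on pvt: p↔k, v↔e, t↔g.

keg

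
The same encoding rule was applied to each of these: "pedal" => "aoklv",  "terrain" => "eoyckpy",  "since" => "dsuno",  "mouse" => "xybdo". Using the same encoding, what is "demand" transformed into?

Shifts by position in pedal: pos 0: p→a (+11), pos 1: e→o (+10), pos 2: d→k (+7), pos 3: a→l (+11), pos 4: l→v (+10) — repeating every 3. It's a Vigenère-style cipher with numeric key [11,10,7]: position i shifts by key[i mod 3].
Applying it to demand: d+11=o, e+10=o, m+7=t, a+11=l, n+10=x, d+7=k.

ootlxk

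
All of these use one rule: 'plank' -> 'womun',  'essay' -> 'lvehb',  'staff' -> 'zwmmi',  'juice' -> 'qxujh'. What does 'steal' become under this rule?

zwqho

Shifts by position in plank: pos 0: p→w (+7), pos 1: l→o (+3), pos 2: a→m (+12), pos 3: n→u (+7), pos 4: k→n (+3) — repeating every 3. The shifts repeat in a cycle of length 3: positions 0,1,… shift by +7, +3, +12, then the pattern repeats.
For steal: s+7=z, t+3=w, e+12=q, a+7=h, l+3=o.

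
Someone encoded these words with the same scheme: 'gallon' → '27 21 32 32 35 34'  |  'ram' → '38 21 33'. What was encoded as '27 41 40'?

g is letter #7 and maps to 27: an offset of 20. Letters become their 1-based position plus 20 (so a→21, b→22, …).
Decoding 27 41 40: 27→(27−20)÷1=7=g, 41→(41−20)÷1=21=u, 40→(40−20)÷1=20=t.

gut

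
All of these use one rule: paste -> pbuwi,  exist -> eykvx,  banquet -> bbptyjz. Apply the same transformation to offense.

oghhrxk

Each letter shifts forward by its position index (0, 1, 2, …) — the shift grows by one for each successive letter.
For offense: o+0=o, f+1=g, f+2=h, e+3=h, n+4=r, s+5=x, e+6=k.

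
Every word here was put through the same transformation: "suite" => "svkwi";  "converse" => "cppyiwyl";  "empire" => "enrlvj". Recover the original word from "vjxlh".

vivid

In suite: s→s is +0, u→v is +1, i→k is +2, t→w is +3 — the shift increases by 1 each position. The shift increases by 1 at each position, starting from +0: 0, 1, 2, ….
Decoding vjxlh: v−0=v, j−1=i, x−2=v, l−3=i, h−4=d.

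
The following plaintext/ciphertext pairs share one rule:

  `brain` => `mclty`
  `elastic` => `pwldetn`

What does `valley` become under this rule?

Compare letters: b→m is +11, r→c is +11, a→l is +11 — a constant shift. It's a constant shift of +11 (ROT11).
Applying it to valley: v+11=g, a+11=l, l+11=w, l+11=w, e+11=p, y+11=j.

glwwpj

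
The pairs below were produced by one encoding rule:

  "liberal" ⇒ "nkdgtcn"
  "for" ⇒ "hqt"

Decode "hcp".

Each letter is shifted forward by 2 in the alphabet (a Caesar shift of +2).
Reversing it on hcp: h−2=f, c−2=a, p−2=n.

fan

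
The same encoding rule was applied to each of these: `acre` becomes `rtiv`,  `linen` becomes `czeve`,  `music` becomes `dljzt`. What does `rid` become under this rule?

Each letter is shifted forward by 17 in the alphabet (a Caesar shift of +17).
On rid: r+17=i, i+17=z, d+17=u.

izu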